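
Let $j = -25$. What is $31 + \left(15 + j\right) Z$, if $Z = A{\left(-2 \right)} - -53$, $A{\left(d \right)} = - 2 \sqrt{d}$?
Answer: $-499 + 20 i \sqrt{2} \approx -499.0 + 28.284 i$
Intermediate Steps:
$Z = 53 - 2 i \sqrt{2}$ ($Z = - 2 \sqrt{-2} - -53 = - 2 i \sqrt{2} + 53 = 53 - 2 i \sqrt{2} \approx 53.0 - 2.8284 i$)
$31 + \left(15 + j\right) Z = 31 + \left(15 - 25\right) \left(53 - 2 i \sqrt{2}\right) = 31 - 10 \left(53 - 2 i \sqrt{2}\right) = 31 - \left(530 - 20 i \sqrt{2}\right) = -499 + 20 i \sqrt{2}$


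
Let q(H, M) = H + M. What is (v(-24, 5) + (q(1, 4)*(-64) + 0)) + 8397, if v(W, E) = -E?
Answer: 8072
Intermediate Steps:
(v(-24, 5) + (q(1, 4)*(-64) + 0)) + 8397 = (-1*5 + ((1 + 4)*(-64) + 0)) + 8397 = (-5 + (5*(-64) + 0)) + 8397 = (-5 + (-320 + 0)) + 8397 = (-5 - 320) + 8397 = -325 + 8397 = 8072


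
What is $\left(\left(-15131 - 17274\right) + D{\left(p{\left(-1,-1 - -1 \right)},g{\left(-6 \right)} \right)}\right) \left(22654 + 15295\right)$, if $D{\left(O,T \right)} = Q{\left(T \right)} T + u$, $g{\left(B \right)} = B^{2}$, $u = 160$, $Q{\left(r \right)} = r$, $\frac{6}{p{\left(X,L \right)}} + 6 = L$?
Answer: $-1174483601$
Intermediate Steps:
$p{\left(X,L \right)} = \frac{6}{-6 + L}$
$D{\left(O,T \right)} = 160 + T^{2}$ ($D{\left(O,T \right)} = T T + 160 = T^{2} + 160 = 160 + T^{2}$)
$\left(\left(-15131 - 17274\right) + D{\left(p{\left(-1,-1 - -1 \right)},g{\left(-6 \right)} \right)}\right) \left(22654 + 15295\right) = \left(\left(-15131 - 17274\right) + \left(160 + \left(\left(-6\right)^{2}\right)^{2}\right)\right) \left(22654 + 15295\right) = \left(-32405 + \left(160 + 36^{2}\right)\right) 37949 = \left(-32405 + \left(160 + 1296\right)\right) 37949 = \left(-32405 + 1456\right) 37949 = \left(-30949\right) 37949 = -1174483601$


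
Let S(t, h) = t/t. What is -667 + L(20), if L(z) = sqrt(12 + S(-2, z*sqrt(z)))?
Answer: -667 + sqrt(13) ≈ -663.39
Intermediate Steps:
S(t, h) = 1
L(z) = sqrt(13) (L(z) = sqrt(12 + 1) = sqrt(13))
-667 + L(20) = -667 + sqrt(13)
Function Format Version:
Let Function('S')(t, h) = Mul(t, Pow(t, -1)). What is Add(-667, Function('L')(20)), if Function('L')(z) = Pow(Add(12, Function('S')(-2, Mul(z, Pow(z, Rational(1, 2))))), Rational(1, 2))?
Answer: Add(-667, Pow(13, Rational(1, 2))) ≈ -663.39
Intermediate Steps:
Function('S')(t, h) = 1
Function('L')(z) = Pow(13, Rational(1, 2)) (Function('L')(z) = Pow(Add(12, 1), Rational(1, 2)) = Pow(13, Rational(1, 2)))
Add(-667, Function('L')(20)) = Add(-667, Pow(13, Rational(1, 2)))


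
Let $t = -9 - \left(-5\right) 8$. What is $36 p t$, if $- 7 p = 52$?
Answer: $- \frac{58032}{7} \approx -8290.3$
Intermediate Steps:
$t = 31$ ($t = -9 - -40 = -9 + 40 = 31$)
$p = - \frac{52}{7}$ ($p = \left(- \frac{1}{7}\right) 52 = - \frac{52}{7} \approx -7.4286$)
$36 p t = 36 \left(- \frac{52}{7}\right) 31 = \left(- \frac{1872}{7}\right) 31 = - \frac{58032}{7}$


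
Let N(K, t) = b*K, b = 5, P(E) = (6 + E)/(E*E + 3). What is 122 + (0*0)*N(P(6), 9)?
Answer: 122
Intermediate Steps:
P(E) = (6 + E)/(3 + E²) (P(E) = (6 + E)/(E² + 3) = (6 + E)/(3 + E²))
N(K, t) = 5*K
122 + (0*0)*N(P(6), 9) = 122 + (0*0)*(5*((6 + 6)/(3 + 6²))) = 122 + 0*(5*(12/(3 + 36))) = 122 + 0*(5*(12/39)) = 122 + 0*(5*((1/39)*12)) = 122 + 0*(5*(4/13)) = 122 + 0*(20/13) = 122 + 0 = 122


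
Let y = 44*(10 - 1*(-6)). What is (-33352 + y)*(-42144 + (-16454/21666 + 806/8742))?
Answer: 233520255565520/169717 ≈ 1.3759e+9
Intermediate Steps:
y = 704 (y = 44*(10 + 6) = 44*16 = 704)
(-33352 + y)*(-42144 + (-16454/21666 + 806/8742)) = (-33352 + 704)*(-42144 + (-16454/21666 + 806/8742)) = -32648*(-42144 + (-16454*1/21666 + 806*(1/8742))) = -32648*(-42144 + (-8227/10833 + 13/141)) = -32648*(-42144 - 113242/169717) = -32648*(-7152666490/169717) = 233520255565520/169717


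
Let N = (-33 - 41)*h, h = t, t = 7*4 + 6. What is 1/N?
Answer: -1/2516 ≈ -0.00039746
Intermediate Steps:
t = 34 (t = 28 + 6 = 34)
h = 34
N = -2516 (N = (-33 - 41)*34 = -74*34 = -2516)
1/N = 1/(-2516) = -1/2516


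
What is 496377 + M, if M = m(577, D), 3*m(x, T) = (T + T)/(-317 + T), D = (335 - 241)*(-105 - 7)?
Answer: 16149646751/32535 ≈ 4.9638e+5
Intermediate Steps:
D = -10528 (D = 94*(-112) = -10528)
m(x, T) = 2*T/(3*(-317 + T)) (m(x, T) = ((T + T)/(-317 + T))/3 = ((2*T)/(-317 + T))/3 = (2*T/(-317 + T))/3 = 2*T/(3*(-317 + T)))
M = 21056/32535 (M = (⅔)*(-10528)/(-317 - 10528) = (⅔)*(-10528)/(-10845) = (⅔)*(-10528)*(-1/10845) = 21056/32535 ≈ 0.64718)
496377 + M = 496377 + 21056/32535 = 16149646751/32535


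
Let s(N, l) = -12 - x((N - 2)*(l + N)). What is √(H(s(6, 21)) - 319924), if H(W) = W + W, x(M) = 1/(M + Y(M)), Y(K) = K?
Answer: I*√103663155/18 ≈ 565.64*I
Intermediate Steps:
x(M) = 1/(2*M) (x(M) = 1/(M + M) = 1/(2*M))
s(N, l) = -12 - 1/(2*(-2 + N)*(N + l)) (s(N, l) = -12 - 1/(2*((N - 2)*(l + N))) = -12 - 1/(2*((-2 + N)*(N + l))) = -12 - 1/((-2 + N)*(N + l))/2 = -12 - 1/(2*(-2 + N)*(N + l)))
H(W) = 2*W
√(H(s(6, 21)) - 319924) = √(2*((-½ - 12*6² + 24*6 + 24*21 - 12*6*21)/(6² - 2*6 - 2*21 + 6*21)) - 319924) = √(2*((-½ - 12*36 + 144 + 504 - 1512)/(36 - 12 - 42 + 126)) - 319924) = √(2*((-½ - 432 + 144 + 504 - 1512)/108) - 319924) = √(2*((1/108)*(-2593/2)) - 319924) = √(2*(-2593/216) - 319924) = √(-2593/108 - 319924) = √(-34554385/108) = I*√103663155/18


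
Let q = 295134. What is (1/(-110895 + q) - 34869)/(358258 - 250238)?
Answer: -642422969/1990149678 ≈ -0.32280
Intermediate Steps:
(1/(-110895 + q) - 34869)/(358258 - 250238) = (1/(-110895 + 295134) - 34869)/(358258 - 250238) = (1/184239 - 34869)/108020 = (1/184239 - 34869)*(1/108020) = -6424229690/184239*1/108020 = -642422969/1990149678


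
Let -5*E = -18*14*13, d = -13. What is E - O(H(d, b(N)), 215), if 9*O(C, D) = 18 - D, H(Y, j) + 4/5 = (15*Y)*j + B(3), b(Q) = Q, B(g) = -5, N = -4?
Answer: 30469/45 ≈ 677.09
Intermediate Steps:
H(Y, j) = -29/5 + 15*Y*j (H(Y, j) = -4/5 + ((15*Y)*j - 5) = -4/5 + (15*Y*j - 5) = -4/5 + (-5 + 15*Y*j) = -29/5 + 15*Y*j)
O(C, D) = 2 - D/9 (O(C, D) = (18 - D)/9 = 2 - D/9)
E = 3276/5 (E = -(-18*14)*13/5 = -(-252)*13/5 = -1/5*(-3276) = 3276/5 ≈ 655.20)
E - O(H(d, b(N)), 215) = 3276/5 - (2 - 1/9*215) = 3276/5 - (2 - 215/9) = 3276/5 - 1*(-197/9) = 3276/5 + 197/9 = 30469/45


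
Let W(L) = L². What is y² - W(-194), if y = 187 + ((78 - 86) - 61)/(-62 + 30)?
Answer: -1900455/1024 ≈ -1855.9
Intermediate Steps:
y = 6053/32 (y = 187 + (-8 - 61)/(-32) = 187 - 69*(-1/32) = 187 + 69/32 = 6053/32 ≈ 189.16)
y² - W(-194) = (6053/32)² - 1*(-194)² = 36638809/1024 - 1*37636 = 36638809/1024 - 37636 = -1900455/1024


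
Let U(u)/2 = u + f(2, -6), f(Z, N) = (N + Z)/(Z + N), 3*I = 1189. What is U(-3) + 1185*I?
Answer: 469651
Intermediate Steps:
I = 1189/3 (I = (⅓)*1189 = 1189/3 ≈ 396.33)
f(Z, N) = 1 (f(Z, N) = (N + Z)/(N + Z) = 1)
U(u) = 2 + 2*u (U(u) = 2*(u + 1) = 2*(1 + u) = 2 + 2*u)
U(-3) + 1185*I = (2 + 2*(-3)) + 1185*(1189/3) = (2 - 6) + 469655 = -4 + 469655 = 469651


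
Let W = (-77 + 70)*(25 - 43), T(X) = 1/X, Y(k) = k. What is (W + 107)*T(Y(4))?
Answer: 233/4 ≈ 58.250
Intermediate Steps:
W = 126 (W = -7*(-18) = 126)
(W + 107)*T(Y(4)) = (126 + 107)/4 = 233*(1/4) = 233/4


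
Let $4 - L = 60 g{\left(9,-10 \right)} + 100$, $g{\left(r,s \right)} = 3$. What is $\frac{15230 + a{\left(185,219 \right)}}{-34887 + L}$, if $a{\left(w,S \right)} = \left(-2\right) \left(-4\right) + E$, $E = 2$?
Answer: $- \frac{5080}{11721} \approx -0.43341$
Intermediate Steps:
$L = -276$ ($L = 4 - \left(60 \cdot 3 + 100\right) = 4 - \left(180 + 100\right) = 4 - 280 = -276$)
$a{\left(w,S \right)} = 10$ ($a{\left(w,S \right)} = \left(-2\right) \left(-4\right) + 2 = 8 + 2 = 10$)
$\frac{15230 + a{\left(185,219 \right)}}{-34887 + L} = \frac{15230 + 10}{-34887 - 276} = \frac{15240}{-35163} = 15240 \left(- \frac{1}{35163}\right) = - \frac{5080}{11721}$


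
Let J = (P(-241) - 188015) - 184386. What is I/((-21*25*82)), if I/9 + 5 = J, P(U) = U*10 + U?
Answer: 1125171/14350 ≈ 78.409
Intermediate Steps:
P(U) = 11*U (P(U) = 10*U + U = 11*U)
J = -375052 (J = (11*(-241) - 188015) - 184386 = (-2651 - 188015) - 184386 = -190666 - 184386 = -375052)
I = -3375513 (I = -45 + 9*(-375052) = -45 - 3375468 = -3375513)
I/((-21*25*82)) = -3375513/(-21*25*82) = -3375513/((-525*82)) = -3375513/(-43050) = -3375513*(-1/43050) = 1125171/14350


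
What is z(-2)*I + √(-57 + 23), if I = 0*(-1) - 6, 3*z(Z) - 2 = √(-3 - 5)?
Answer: -4 + I*√34 - 4*I*√2 ≈ -4.0 + 0.1741*I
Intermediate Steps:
z(Z) = ⅔ + 2*I*√2/3 (z(Z) = ⅔ + √(-3 - 5)/3 = ⅔ + √(-8)/3 = ⅔ + (2*I*√2)/3 = ⅔ + 2*I*√2/3)
I = -6 (I = 0 - 6 = -6)
z(-2)*I + √(-57 + 23) = (⅔ + 2*I*√2/3)*(-6) + √(-57 + 23) = (-4 - 4*I*√2) + √(-34) = (-4 - 4*I*√2) + I*√34 = -4 + I*√34 - 4*I*√2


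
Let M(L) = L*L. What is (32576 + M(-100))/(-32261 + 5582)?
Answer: -14192/8893 ≈ -1.5959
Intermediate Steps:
M(L) = L²
(32576 + M(-100))/(-32261 + 5582) = (32576 + (-100)²)/(-32261 + 5582) = (32576 + 10000)/(-26679) = 42576*(-1/26679) = -14192/8893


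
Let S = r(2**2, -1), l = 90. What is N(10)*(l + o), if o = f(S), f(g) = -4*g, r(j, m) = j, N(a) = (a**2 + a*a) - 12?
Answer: 13912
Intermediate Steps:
N(a) = -12 + 2*a**2 (N(a) = (a**2 + a**2) - 12 = 2*a**2 - 12 = -12 + 2*a**2)
S = 4 (S = 2**2 = 4)
o = -16 (o = -4*4 = -16)
N(10)*(l + o) = (-12 + 2*10**2)*(90 - 16) = (-12 + 2*100)*74 = (-12 + 200)*74 = 188*74 = 13912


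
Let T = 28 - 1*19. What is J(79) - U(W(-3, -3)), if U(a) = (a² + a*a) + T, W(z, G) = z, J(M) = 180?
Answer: 153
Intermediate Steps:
T = 9 (T = 28 - 19 = 9)
U(a) = 9 + 2*a² (U(a) = (a² + a*a) + 9 = (a² + a²) + 9 = 2*a² + 9 = 9 + 2*a²)
J(79) - U(W(-3, -3)) = 180 - (9 + 2*(-3)²) = 180 - (9 + 2*9) = 180 - (9 + 18) = 180 - 1*27 = 180 - 27 = 153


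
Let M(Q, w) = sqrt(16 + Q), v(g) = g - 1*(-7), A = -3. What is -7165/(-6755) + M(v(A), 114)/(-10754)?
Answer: 1433/1351 - sqrt(5)/5377 ≈ 1.0603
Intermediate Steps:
v(g) = 7 + g (v(g) = g + 7 = 7 + g)
-7165/(-6755) + M(v(A), 114)/(-10754) = -7165/(-6755) + sqrt(16 + (7 - 3))/(-10754) = -7165*(-1/6755) + sqrt(16 + 4)*(-1/10754) = 1433/1351 + sqrt(20)*(-1/10754) = 1433/1351 + (2*sqrt(5))*(-1/10754) = 1433/1351 - sqrt(5)/5377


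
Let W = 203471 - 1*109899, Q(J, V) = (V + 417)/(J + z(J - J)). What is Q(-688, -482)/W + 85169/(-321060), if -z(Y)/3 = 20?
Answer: -1490278878691/5617896321840 ≈ -0.26527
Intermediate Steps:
z(Y) = -60 (z(Y) = -3*20 = -60)
Q(J, V) = (417 + V)/(-60 + J) (Q(J, V) = (V + 417)/(J - 60) = (417 + V)/(-60 + J))
W = 93572 (W = 203471 - 109899 = 93572)
Q(-688, -482)/W + 85169/(-321060) = ((417 - 482)/(-60 - 688))/93572 + 85169/(-321060) = (-65/(-748))*(1/93572) + 85169*(-1/321060) = -1/748*(-65)*(1/93572) - 85169/321060 = (65/748)*(1/93572) - 85169/321060 = 65/69991856 - 85169/321060 = -1490278878691/5617896321840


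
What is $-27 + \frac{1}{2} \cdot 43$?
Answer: $- \frac{11}{2} \approx -5.5$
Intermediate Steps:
$-27 + \frac{1}{2} \cdot 43 = -27 + \frac{43}{2} = - \frac{11}{2}$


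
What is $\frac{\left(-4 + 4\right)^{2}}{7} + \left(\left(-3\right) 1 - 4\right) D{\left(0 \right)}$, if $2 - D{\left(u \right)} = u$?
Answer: $-14$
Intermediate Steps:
$D{\left(u \right)} = 2 - u$
$\frac{\left(-4 + 4\right)^{2}}{7} + \left(\left(-3\right) 1 - 4\right) D{\left(0 \right)} = \frac{\left(-4 + 4\right)^{2}}{7} + \left(\left(-3\right) 1 - 4\right) \left(2 - 0\right) = 0^{2} \cdot \frac{1}{7} + \left(-3 - 4\right) \left(2 + 0\right) = 0 \cdot \frac{1}{7} - 14 = 0 - 14 = -14$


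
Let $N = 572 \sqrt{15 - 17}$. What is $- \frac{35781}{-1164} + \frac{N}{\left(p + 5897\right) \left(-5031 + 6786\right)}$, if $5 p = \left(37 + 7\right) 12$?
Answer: $\frac{11927}{388} + \frac{44 i \sqrt{2}}{810351} \approx 30.74 + 7.6788 \cdot 10^{-5} i$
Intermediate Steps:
$N = 572 i \sqrt{2}$ ($N = 572 \sqrt{-2} = 572 i \sqrt{2} \approx 808.93 i$)
$p = \frac{528}{5}$ ($p = \frac{\left(37 + 7\right) 12}{5} = \frac{44 \cdot 12}{5} = \frac{1}{5} \cdot 528 = \frac{528}{5} \approx 105.6$)
$- \frac{35781}{-1164} + \frac{N}{\left(p + 5897\right) \left(-5031 + 6786\right)} = - \frac{35781}{-1164} + \frac{572 i \sqrt{2}}{\left(\frac{528}{5} + 5897\right) \left(-5031 + 6786\right)} = \left(-35781\right) \left(- \frac{1}{1164}\right) + \frac{572 i \sqrt{2}}{\frac{30013}{5} \cdot 1755} = \frac{11927}{388} + \frac{572 i \sqrt{2}}{10534563} = \frac{11927}{388} + 572 i \sqrt{2} \cdot \frac{1}{10534563} = \frac{11927}{388} + \frac{44 i \sqrt{2}}{810351}$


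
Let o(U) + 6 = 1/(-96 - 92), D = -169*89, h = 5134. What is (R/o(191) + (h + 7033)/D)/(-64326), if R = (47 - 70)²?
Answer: 503198025/364112798738 ≈ 0.0013820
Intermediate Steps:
D = -15041
o(U) = -1129/188 (o(U) = -6 + 1/(-96 - 92) = -6 + 1/(-188) = -6 - 1/188 = -1129/188)
R = 529 (R = (-23)² = 529)
(R/o(191) + (h + 7033)/D)/(-64326) = (529/(-1129/188) + (5134 + 7033)/(-15041))/(-64326) = (529*(-188/1129) + 12167*(-1/15041))*(-1/64326) = (-99452/1129 - 12167/15041)*(-1/64326) = -1509594075/16981289*(-1/64326) = 503198025/364112798738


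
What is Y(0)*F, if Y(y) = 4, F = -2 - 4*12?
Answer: -200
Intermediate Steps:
F = -50 (F = -2 - 48 = -50)
Y(0)*F = 4*(-50) = -200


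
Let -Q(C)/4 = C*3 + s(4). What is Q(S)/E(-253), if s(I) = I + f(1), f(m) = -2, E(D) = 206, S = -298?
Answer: 1784/103 ≈ 17.320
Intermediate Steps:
s(I) = -2 + I (s(I) = I - 2 = -2 + I)
Q(C) = -8 - 12*C (Q(C) = -4*(C*3 + (-2 + 4)) = -4*(3*C + 2) = -4*(2 + 3*C) = -8 - 12*C)
Q(S)/E(-253) = (-8 - 12*(-298))/206 = (-8 + 3576)*(1/206) = 3568*(1/206) = 1784/103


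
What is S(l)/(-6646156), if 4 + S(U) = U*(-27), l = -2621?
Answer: -6433/604196 ≈ -0.010647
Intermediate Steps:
S(U) = -4 - 27*U (S(U) = -4 + U*(-27) = -4 - 27*U)
S(l)/(-6646156) = (-4 - 27*(-2621))/(-6646156) = (-4 + 70767)*(-1/6646156) = 70763*(-1/6646156) = -6433/604196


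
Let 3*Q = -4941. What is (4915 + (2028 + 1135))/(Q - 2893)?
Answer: -4039/2270 ≈ -1.7793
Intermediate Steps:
Q = -1647 (Q = (1/3)*(-4941) = -1647)
(4915 + (2028 + 1135))/(Q - 2893) = (4915 + (2028 + 1135))/(-1647 - 2893) = (4915 + 3163)/(-4540) = 8078*(-1/4540) = -4039/2270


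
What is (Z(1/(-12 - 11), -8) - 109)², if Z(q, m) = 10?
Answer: 9801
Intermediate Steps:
(Z(1/(-12 - 11), -8) - 109)² = (10 - 109)² = (-99)² = 9801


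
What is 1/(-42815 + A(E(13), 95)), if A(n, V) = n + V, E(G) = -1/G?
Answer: -13/555361 ≈ -2.3408e-5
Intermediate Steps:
A(n, V) = V + n
1/(-42815 + A(E(13), 95)) = 1/(-42815 + (95 - 1/13)) = 1/(-42815 + 1234/13) = 1/(-555361/13) = -13/555361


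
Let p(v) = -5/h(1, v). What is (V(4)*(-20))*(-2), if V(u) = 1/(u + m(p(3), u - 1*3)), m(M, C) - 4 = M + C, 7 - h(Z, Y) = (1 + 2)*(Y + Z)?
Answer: 4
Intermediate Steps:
h(Z, Y) = 7 - 3*Y - 3*Z (h(Z, Y) = 7 - (1 + 2)*(Y + Z) = 7 - 3*(Y + Z) = 7 - (3*Y + 3*Z) = 7 + (-3*Y - 3*Z) = 7 - 3*Y - 3*Z)
p(v) = -5/(4 - 3*v) (p(v) = -5/(7 - 3*v - 3*1) = -5/(7 - 3*v - 3) = -5/(4 - 3*v))
m(M, C) = 4 + C + M (m(M, C) = 4 + (M + C) = 4 + (C + M) = 4 + C + M)
V(u) = 1/(2 + 2*u) (V(u) = 1/(u + (4 + (u - 1*3) + 5/(-4 + 3*3))) = 1/(u + (4 + (u - 3) + 5/(-4 + 9))) = 1/(u + (4 + (-3 + u) + 5/5)) = 1/(u + (4 + (-3 + u) + 5*(⅕))) = 1/(u + (4 + (-3 + u) + 1)) = 1/(u + (2 + u)) = 1/(2 + 2*u))
(V(4)*(-20))*(-2) = ((1/(2*(1 + 4)))*(-20))*(-2) = (((½)/5)*(-20))*(-2) = (((½)*(⅕))*(-20))*(-2) = ((⅒)*(-20))*(-2) = -2*(-2) = 4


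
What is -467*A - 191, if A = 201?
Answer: -94058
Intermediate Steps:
-467*A - 191 = -467*201 - 191 = -93867 - 191 = -94058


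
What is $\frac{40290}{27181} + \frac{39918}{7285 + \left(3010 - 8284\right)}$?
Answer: $\frac{1166034348}{54660991} \approx 21.332$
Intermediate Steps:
$\frac{40290}{27181} + \frac{39918}{7285 + \left(3010 - 8284\right)} = 40290 \cdot \frac{1}{27181} + \frac{39918}{7285 - 5274} = \frac{40290}{27181} + \frac{39918}{2011} = \frac{1166034348}{54660991}$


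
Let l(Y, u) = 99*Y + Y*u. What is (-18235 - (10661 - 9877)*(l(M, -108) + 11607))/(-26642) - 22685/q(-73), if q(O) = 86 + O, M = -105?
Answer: -475731/346 ≈ -1374.9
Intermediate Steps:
(-18235 - (10661 - 9877)*(l(M, -108) + 11607))/(-26642) - 22685/q(-73) = (-18235 - (10661 - 9877)*(-105*(99 - 108) + 11607))/(-26642) - 22685/(86 - 73) = (-18235 - 784*(-105*(-9) + 11607))*(-1/26642) - 22685/13 = (-18235 - 784*(945 + 11607))*(-1/26642) - 22685*1/13 = (-18235 - 784*12552)*(-1/26642) - 1745 = (-18235 - 1*9840768)*(-1/26642) - 1745 = (-18235 - 9840768)*(-1/26642) - 1745 = -9859003*(-1/26642) - 1745 = 128039/346 - 1745 = -475731/346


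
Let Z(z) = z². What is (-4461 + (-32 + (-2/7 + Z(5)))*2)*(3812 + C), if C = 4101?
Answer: -247906377/7 ≈ -3.5415e+7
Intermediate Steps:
(-4461 + (-32 + (-2/7 + Z(5)))*2)*(3812 + C) = (-4461 + (-32 + (-2/7 + 5²))*2)*(3812 + 4101) = (-4461 + (-32 + (-2*⅐ + 25))*2)*7913 = (-4461 + (-32 + (-2/7 + 25))*2)*7913 = (-4461 + (-32 + 173/7)*2)*7913 = (-4461 - 51/7*2)*7913 = (-4461 - 102/7)*7913 = -31329/7*7913 = -247906377/7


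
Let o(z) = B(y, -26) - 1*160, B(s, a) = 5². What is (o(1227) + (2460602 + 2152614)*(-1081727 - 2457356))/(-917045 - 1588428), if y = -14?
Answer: 16326554321063/2505473 ≈ 6.5164e+6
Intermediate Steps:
B(s, a) = 25
o(z) = -135 (o(z) = 25 - 1*160 = 25 - 160 = -135)
(o(1227) + (2460602 + 2152614)*(-1081727 - 2457356))/(-917045 - 1588428) = (-135 + (2460602 + 2152614)*(-1081727 - 2457356))/(-917045 - 1588428) = (-135 + 4613216*(-3539083))/(-2505473) = (-135 - 16326554320928)*(-1/2505473) = -16326554321063*(-1/2505473) = 16326554321063/2505473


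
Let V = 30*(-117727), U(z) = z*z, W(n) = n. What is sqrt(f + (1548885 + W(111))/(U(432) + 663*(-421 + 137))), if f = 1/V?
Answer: I*sqrt(223809498656391766710)/490921590 ≈ 30.474*I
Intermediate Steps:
U(z) = z**2
V = -3531810
f = -1/3531810 (f = 1/(-3531810) = -1/3531810 ≈ -2.8314e-7)
sqrt(f + (1548885 + W(111))/(U(432) + 663*(-421 + 137))) = sqrt(-1/3531810 + (1548885 + 111)/(432**2 + 663*(-421 + 137))) = sqrt(-1/3531810 + 1548996/(186624 + 663*(-284))) = sqrt(-1/3531810 + 1548996/(186624 - 188292)) = sqrt(-1/3531810 + 1548996/(-1668)) = sqrt(-1/3531810 + 1548996*(-1/1668)) = sqrt(-1/3531810 - 129083/139) = sqrt(-455896630369/490921590) = I*sqrt(223809498656391766710)/490921590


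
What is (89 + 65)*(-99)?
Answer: -15246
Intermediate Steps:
(89 + 65)*(-99) = 154*(-99) = -15246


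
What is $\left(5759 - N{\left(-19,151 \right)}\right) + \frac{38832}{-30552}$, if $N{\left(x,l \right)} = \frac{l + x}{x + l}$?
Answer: $\frac{7328316}{1273} \approx 5756.7$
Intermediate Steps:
$N{\left(x,l \right)} = 1$ ($N{\left(x,l \right)} = \frac{l + x}{l + x} = 1$)
$\left(5759 - N{\left(-19,151 \right)}\right) + \frac{38832}{-30552} = \left(5759 - 1\right) + \frac{38832}{-30552} = \left(5759 - 1\right) + 38832 \left(- \frac{1}{30552}\right) = 5758 - \frac{1618}{1273} = \frac{7328316}{1273}$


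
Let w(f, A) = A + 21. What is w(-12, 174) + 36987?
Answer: 37182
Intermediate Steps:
w(f, A) = 21 + A
w(-12, 174) + 36987 = (21 + 174) + 36987 = 195 + 36987 = 37182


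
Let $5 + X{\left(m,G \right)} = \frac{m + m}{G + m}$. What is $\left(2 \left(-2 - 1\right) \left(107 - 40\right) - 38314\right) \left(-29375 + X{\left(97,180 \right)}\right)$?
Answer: $\frac{315073363256}{277} \approx 1.1374 \cdot 10^{9}$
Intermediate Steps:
$X{\left(m,G \right)} = -5 + \frac{2 m}{G + m}$ ($X{\left(m,G \right)} = -5 + \frac{m + m}{G + m} = -5 + \frac{2 m}{G + m}$)
$\left(2 \left(-2 - 1\right) \left(107 - 40\right) - 38314\right) \left(-29375 + X{\left(97,180 \right)}\right) = \left(2 \left(-2 - 1\right) \left(107 - 40\right) - 38314\right) \left(-29375 + \frac{\left(-5\right) 180 - 291}{180 + 97}\right) = \left(2 \left(-3\right) 67 - 38314\right) \left(-29375 + \frac{-900 - 291}{277}\right) = \left(\left(-6\right) 67 - 38314\right) \left(-29375 + \frac{1}{277} \left(-1191\right)\right) = \left(-402 - 38314\right) \left(-29375 - \frac{1191}{277}\right) = \left(-38716\right) \left(- \frac{8138066}{277}\right) = \frac{315073363256}{277}$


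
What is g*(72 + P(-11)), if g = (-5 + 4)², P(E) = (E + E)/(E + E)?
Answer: 73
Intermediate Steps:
P(E) = 1 (P(E) = (2*E)/((2*E)) = (2*E)*(1/(2*E)) = 1)
g = 1 (g = (-1)² = 1)
g*(72 + P(-11)) = 1*(72 + 1) = 1*73 = 73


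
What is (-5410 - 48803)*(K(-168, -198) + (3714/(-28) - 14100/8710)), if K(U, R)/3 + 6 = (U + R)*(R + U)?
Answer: -265563557626869/12194 ≈ -2.1778e+10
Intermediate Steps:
K(U, R) = -18 + 3*(R + U)² (K(U, R) = -18 + 3*((U + R)*(R + U)) = -18 + 3*((R + U)*(R + U)) = -18 + 3*(R + U)²)
(-5410 - 48803)*(K(-168, -198) + (3714/(-28) - 14100/8710)) = (-5410 - 48803)*((-18 + 3*(-198 - 168)²) + (3714/(-28) - 14100/8710)) = -54213*((-18 + 3*(-366)²) + (3714*(-1/28) - 14100*1/8710)) = -54213*((-18 + 3*133956) + (-1857/14 - 1410/871)) = -54213*((-18 + 401868) - 1637187/12194) = -54213*(401850 - 1637187/12194) = -54213*4898521713/12194 = -265563557626869/12194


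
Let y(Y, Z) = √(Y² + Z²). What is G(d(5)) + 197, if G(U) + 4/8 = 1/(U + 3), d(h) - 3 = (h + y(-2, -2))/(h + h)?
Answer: 1658581/8434 - 20*√2/4217 ≈ 196.65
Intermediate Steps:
d(h) = 3 + (h + 2*√2)/(2*h) (d(h) = 3 + (h + √((-2)² + (-2)²))/(h + h) = 3 + (h + √(4 + 4))/((2*h)) = 3 + (h + √8)*(1/(2*h)) = 3 + (h + 2*√2)*(1/(2*h)) = 3 + (h + 2*√2)/(2*h))
G(U) = -½ + 1/(3 + U) (G(U) = -½ + 1/(U + 3) = -½ + 1/(3 + U))
G(d(5)) + 197 = (-1 - (7/2 + √2/5))/(2*(3 + (7/2 + √2/5))) + 197 = (-1 + (-7/2 - √2/5))/(2*(13/2 + √2/5)) + 197 = (-9/2 - √2/5)/(2*(13/2 + √2/5)) + 197 = 197 + (-9/2 - √2/5)/(2*(13/2 + √2/5))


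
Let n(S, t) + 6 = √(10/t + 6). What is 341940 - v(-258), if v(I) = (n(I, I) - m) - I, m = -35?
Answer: 341653 - √99201/129 ≈ 3.4165e+5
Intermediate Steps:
n(S, t) = -6 + √(6 + 10/t) (n(S, t) = -6 + √(10/t + 6) = -6 + √(6 + 10/t))
v(I) = 29 + √(6 + 10/I) - I (v(I) = ((-6 + √(6 + 10/I)) - 1*(-35)) - I = ((-6 + √(6 + 10/I)) + 35) - I = (29 + √(6 + 10/I)) - I = 29 + √(6 + 10/I) - I)
341940 - v(-258) = 341940 - (29 + √(6 + 10/(-258)) - 1*(-258)) = 341940 - (29 + √(6 + 10*(-1/258)) + 258) = 341940 - (29 + √(6 - 5/129) + 258) = 341940 - (29 + √(769/129) + 258) = 341940 - (29 + √99201/129 + 258) = 341940 - (287 + √99201/129) = 341940 + (-287 - √99201/129) = 341653 - √99201/129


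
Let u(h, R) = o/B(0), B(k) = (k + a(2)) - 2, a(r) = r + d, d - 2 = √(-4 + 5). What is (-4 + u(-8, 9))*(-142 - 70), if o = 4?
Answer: 1696/3 ≈ 565.33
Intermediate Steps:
d = 3 (d = 2 + √(-4 + 5) = 2 + √1 = 2 + 1 = 3)
a(r) = 3 + r (a(r) = r + 3 = 3 + r)
B(k) = 3 + k (B(k) = (k + (3 + 2)) - 2 = (k + 5) - 2 = (5 + k) - 2 = 3 + k)
u(h, R) = 4/3 (u(h, R) = 4/(3 + 0) = 4/3)
(-4 + u(-8, 9))*(-142 - 70) = (-4 + 4/3)*(-142 - 70) = -8/3*(-212) = 1696/3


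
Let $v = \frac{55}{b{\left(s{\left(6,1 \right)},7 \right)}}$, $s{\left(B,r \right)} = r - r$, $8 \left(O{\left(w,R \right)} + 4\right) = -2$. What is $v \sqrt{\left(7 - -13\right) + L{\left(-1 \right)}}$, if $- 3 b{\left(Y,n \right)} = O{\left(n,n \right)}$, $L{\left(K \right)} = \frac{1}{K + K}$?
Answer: $\frac{330 \sqrt{78}}{17} \approx 171.44$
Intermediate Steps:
$L{\left(K \right)} = \frac{1}{2 K}$
$O{\left(w,R \right)} = - \frac{17}{4}$ ($O{\left(w,R \right)} = -4 + \frac{1}{8} \left(-2\right) = -4 - \frac{1}{4} = - \frac{17}{4}$)
$s{\left(B,r \right)} = 0$
$b{\left(Y,n \right)} = \frac{17}{12}$ ($b{\left(Y,n \right)} = \left(- \frac{1}{3}\right) \left(- \frac{17}{4}\right) = \frac{17}{12}$)
$v = \frac{660}{17}$ ($v = \frac{55}{\frac{17}{12}} = 55 \cdot \frac{12}{17} = \frac{660}{17} \approx 38.824$)
$v \sqrt{\left(7 - -13\right) + L{\left(-1 \right)}} = \frac{660 \sqrt{\left(7 - -13\right) + \frac{1}{2 \left(-1\right)}}}{17} = \frac{660 \sqrt{\left(7 + 13\right) + \frac{1}{2} \left(-1\right)}}{17} = \frac{660 \sqrt{20 - \frac{1}{2}}}{17} = \frac{660 \sqrt{\frac{39}{2}}}{17} = \frac{660 \frac{\sqrt{78}}{2}}{17} = \frac{330 \sqrt{78}}{17}$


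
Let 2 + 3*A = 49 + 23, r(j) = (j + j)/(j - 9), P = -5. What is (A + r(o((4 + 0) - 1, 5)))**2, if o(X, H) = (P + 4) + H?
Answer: 106276/225 ≈ 472.34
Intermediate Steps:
o(X, H) = -1 + H (o(X, H) = (-5 + 4) + H = -1 + H)
r(j) = 2*j/(-9 + j) (r(j) = (2*j)/(-9 + j) = 2*j/(-9 + j))
A = 70/3 (A = -2/3 + (49 + 23)/3 = -2/3 + (1/3)*72 = -2/3 + 24 = 70/3 ≈ 23.333)
(A + r(o((4 + 0) - 1, 5)))**2 = (70/3 + 2*(-1 + 5)/(-9 + (-1 + 5)))**2 = (70/3 + 2*4/(-9 + 4))**2 = (70/3 + 2*4/(-5))**2 = (70/3 + 2*4*(-1/5))**2 = (70/3 - 8/5)**2 = (326/15)**2 = 106276/225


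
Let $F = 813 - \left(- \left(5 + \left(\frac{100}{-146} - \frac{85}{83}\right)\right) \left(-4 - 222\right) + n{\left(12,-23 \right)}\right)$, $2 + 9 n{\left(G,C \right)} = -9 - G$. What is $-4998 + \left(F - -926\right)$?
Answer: $- \frac{218135132}{54531} \approx -4000.2$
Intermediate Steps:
$n{\left(G,C \right)} = - \frac{11}{9} - \frac{G}{9}$ ($n{\left(G,C \right)} = - \frac{2}{9} + \frac{-9 - G}{9} = - \frac{2}{9} - \left(1 + \frac{G}{9}\right) = - \frac{11}{9} - \frac{G}{9}$)
$F = \frac{3915100}{54531}$ ($F = 813 - \left(- \frac{11}{9} - \frac{4}{3} - \left(5 + \left(\frac{100}{-146} - \frac{85}{83}\right)\right) \left(-4 - 222\right)\right) = 813 + \left(\left(5 + \left(100 \left(- \frac{1}{146}\right) - \frac{85}{83}\right)\right) \left(-226\right) - \left(- \frac{11}{9} - \frac{4}{3}\right)\right) = 813 + \left(\left(5 - \frac{10355}{6059}\right) \left(-226\right) - - \frac{23}{9}\right) = 813 + \left(\left(5 - \frac{10355}{6059}\right) \left(-226\right) + \frac{23}{9}\right) = 813 + \left(\frac{19940}{6059} \left(-226\right) + \frac{23}{9}\right) = 813 + \left(- \frac{4506440}{6059} + \frac{23}{9}\right) = 813 - \frac{40418603}{54531} = \frac{3915100}{54531} \approx 71.796$)
$-4998 + \left(F - -926\right) = -4998 + \left(\frac{3915100}{54531} - -926\right) = -4998 + \left(\frac{3915100}{54531} + 926\right) = -4998 + \frac{54410806}{54531} = - \frac{218135132}{54531}$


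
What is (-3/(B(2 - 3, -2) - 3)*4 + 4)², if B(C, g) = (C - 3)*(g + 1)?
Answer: 64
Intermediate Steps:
B(C, g) = (1 + g)*(-3 + C) (B(C, g) = (-3 + C)*(1 + g) = (1 + g)*(-3 + C))
(-3/(B(2 - 3, -2) - 3)*4 + 4)² = (-3/((-3 + (2 - 3) - 3*(-2) + (2 - 3)*(-2)) - 3)*4 + 4)² = (-3/((-3 - 1 + 6 - 1*(-2)) - 3)*4 + 4)² = (-3/((-3 - 1 + 6 + 2) - 3)*4 + 4)² = (-3/(4 - 3)*4 + 4)² = (-3/1*4 + 4)² = (-3*1*4 + 4)² = (-3*4 + 4)² = (-12 + 4)² = (-8)² = 64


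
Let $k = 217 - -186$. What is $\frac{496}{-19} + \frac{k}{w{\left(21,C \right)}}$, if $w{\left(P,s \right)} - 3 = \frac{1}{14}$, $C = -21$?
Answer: $\frac{85870}{817} \approx 105.1$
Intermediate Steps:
$w{\left(P,s \right)} = \frac{43}{14}$ ($w{\left(P,s \right)} = 3 + \frac{1}{14} = \frac{43}{14}$)
$k = 403$ ($k = 217 + 186 = 403$)
$\frac{496}{-19} + \frac{k}{w{\left(21,C \right)}} = \frac{496}{-19} + \frac{403}{\frac{43}{14}} = 496 \left(- \frac{1}{19}\right) + 403 \cdot \frac{14}{43} = - \frac{496}{19} + \frac{5642}{43} = \frac{85870}{817}$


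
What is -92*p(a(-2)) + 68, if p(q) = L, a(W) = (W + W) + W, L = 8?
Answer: -668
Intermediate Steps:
a(W) = 3*W (a(W) = 2*W + W = 3*W)
p(q) = 8
-92*p(a(-2)) + 68 = -92*8 + 68 = -736 + 68 = -668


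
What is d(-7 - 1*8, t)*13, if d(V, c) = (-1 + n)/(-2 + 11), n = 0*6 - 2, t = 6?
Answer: -13/3 ≈ -4.3333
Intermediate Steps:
n = -2 (n = 0 - 2 = -2)
d(V, c) = -1/3 (d(V, c) = (-1 - 2)/(-2 + 11) = -3/9 = -3*1/9 = -1/3)
d(-7 - 1*8, t)*13 = -1/3*13 = -13/3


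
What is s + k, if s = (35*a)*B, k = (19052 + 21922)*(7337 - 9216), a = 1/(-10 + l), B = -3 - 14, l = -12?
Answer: -1693782617/22 ≈ -7.6990e+7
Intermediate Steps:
B = -17
a = -1/22 (a = 1/(-10 - 12) = 1/(-22) = -1/22 ≈ -0.045455)
k = -76990146 (k = 40974*(-1879) = -76990146)
s = 595/22 (s = (35*(-1/22))*(-17) = -35/22*(-17) = 595/22 ≈ 27.045)
s + k = 595/22 - 76990146 = -1693782617/22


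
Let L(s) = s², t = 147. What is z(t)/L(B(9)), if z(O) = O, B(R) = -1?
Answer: 147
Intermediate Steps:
z(t)/L(B(9)) = 147/((-1)²) = 147/1 = 147*1 = 147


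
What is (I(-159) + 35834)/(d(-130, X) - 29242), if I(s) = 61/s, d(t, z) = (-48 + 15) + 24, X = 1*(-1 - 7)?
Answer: -5697545/4650909 ≈ -1.2250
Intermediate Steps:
X = -8 (X = 1*(-8) = -8)
d(t, z) = -9 (d(t, z) = -33 + 24 = -9)
(I(-159) + 35834)/(d(-130, X) - 29242) = (61/(-159) + 35834)/(-9 - 29242) = (61*(-1/159) + 35834)/(-29251) = (-61/159 + 35834)*(-1/29251) = (5697545/159)*(-1/29251) = -5697545/4650909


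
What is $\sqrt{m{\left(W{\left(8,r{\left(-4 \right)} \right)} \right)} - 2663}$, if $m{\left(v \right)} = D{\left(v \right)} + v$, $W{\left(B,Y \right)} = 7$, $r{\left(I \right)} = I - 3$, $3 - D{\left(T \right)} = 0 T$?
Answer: $i \sqrt{2653} \approx 51.507 i$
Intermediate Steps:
$D{\left(T \right)} = 3$ ($D{\left(T \right)} = 3 - 0 T = 3 - 0 = 3 + 0 = 3$)
$r{\left(I \right)} = -3 + I$
$m{\left(v \right)} = 3 + v$
$\sqrt{m{\left(W{\left(8,r{\left(-4 \right)} \right)} \right)} - 2663} = \sqrt{\left(3 + 7\right) - 2663} = \sqrt{10 - 2663} = \sqrt{-2653} = i \sqrt{2653}$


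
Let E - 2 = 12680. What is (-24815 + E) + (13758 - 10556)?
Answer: -8931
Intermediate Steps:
E = 12682 (E = 2 + 12680 = 12682)
(-24815 + E) + (13758 - 10556) = (-24815 + 12682) + (13758 - 10556) = -12133 + 3202 = -8931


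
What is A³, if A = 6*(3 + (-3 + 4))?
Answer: 13824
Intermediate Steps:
A = 24 (A = 6*(3 + 1) = 6*4 = 24)
A³ = 24³ = 13824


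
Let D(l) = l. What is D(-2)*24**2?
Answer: -1152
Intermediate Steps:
D(-2)*24**2 = -2*24**2 = -2*576 = -1152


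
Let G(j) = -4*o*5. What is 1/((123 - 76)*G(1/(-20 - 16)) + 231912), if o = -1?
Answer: 1/232852 ≈ 4.2946e-6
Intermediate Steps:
G(j) = 20 (G(j) = -4*(-1)*5 = 4*5 = 20)
1/((123 - 76)*G(1/(-20 - 16)) + 231912) = 1/((123 - 76)*20 + 231912) = 1/(47*20 + 231912) = 1/(940 + 231912) = 1/232852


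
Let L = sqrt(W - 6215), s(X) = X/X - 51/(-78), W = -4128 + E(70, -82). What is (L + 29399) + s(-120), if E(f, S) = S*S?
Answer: 764417/26 + I*sqrt(3619) ≈ 29401.0 + 60.158*I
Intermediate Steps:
E(f, S) = S**2
W = 2596 (W = -4128 + (-82)**2 = -4128 + 6724 = 2596)
s(X) = 43/26 (s(X) = 1 - 51*(-1/78) = 1 + 17/26 = 43/26)
L = I*sqrt(3619) (L = sqrt(2596 - 6215) = sqrt(-3619) = I*sqrt(3619) ≈ 60.158*I)
(L + 29399) + s(-120) = (I*sqrt(3619) + 29399) + 43/26 = (29399 + I*sqrt(3619)) + 43/26 = 764417/26 + I*sqrt(3619)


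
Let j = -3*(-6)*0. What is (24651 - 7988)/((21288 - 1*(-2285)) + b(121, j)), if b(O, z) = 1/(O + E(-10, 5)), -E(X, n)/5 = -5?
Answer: 2432798/3441659 ≈ 0.70687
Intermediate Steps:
E(X, n) = 25 (E(X, n) = -5*(-5) = 25)
j = 0 (j = 18*0 = 0)
b(O, z) = 1/(25 + O) (b(O, z) = 1/(O + 25) = 1/(25 + O))
(24651 - 7988)/((21288 - 1*(-2285)) + b(121, j)) = (24651 - 7988)/((21288 - 1*(-2285)) + 1/(25 + 121)) = 16663/((21288 + 2285) + 1/146) = 16663/(23573 + 1/146) = 16663/(3441659/146) = 16663*(146/3441659) = 2432798/3441659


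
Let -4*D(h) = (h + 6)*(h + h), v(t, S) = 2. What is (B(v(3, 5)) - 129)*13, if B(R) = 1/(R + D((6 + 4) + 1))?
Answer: -306917/183 ≈ -1677.1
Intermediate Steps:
D(h) = -h*(6 + h)/2 (D(h) = -(h + 6)*(h + h)/4 = -(6 + h)*2*h/4 = -h*(6 + h)/2)
B(R) = 1/(-187/2 + R) (B(R) = 1/(R - ((6 + 4) + 1)*(6 + ((6 + 4) + 1))/2) = 1/(R - (10 + 1)*(6 + (10 + 1))/2) = 1/(R - ½*11*(6 + 11)) = 1/(R - ½*11*17) = 1/(R - 187/2) = 1/(-187/2 + R))
(B(v(3, 5)) - 129)*13 = (2/(-187 + 2*2) - 129)*13 = (2/(-187 + 4) - 129)*13 = (2/(-183) - 129)*13 = (2*(-1/183) - 129)*13 = (-2/183 - 129)*13 = -23609/183*13 = -306917/183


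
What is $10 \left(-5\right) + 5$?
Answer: $-45$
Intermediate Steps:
$10 \left(-5\right) + 5 = -50 + 5 = -45$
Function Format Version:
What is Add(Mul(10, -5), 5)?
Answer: -45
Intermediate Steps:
Add(Mul(10, -5), 5) = Add(-50, 5) = -45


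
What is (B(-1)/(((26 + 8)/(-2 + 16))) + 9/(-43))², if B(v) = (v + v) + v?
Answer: 1115136/534361 ≈ 2.0869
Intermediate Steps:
B(v) = 3*v (B(v) = 2*v + v = 3*v)
(B(-1)/(((26 + 8)/(-2 + 16))) + 9/(-43))² = ((3*(-1))/(((26 + 8)/(-2 + 16))) + 9/(-43))² = (-3/(34/14) + 9*(-1/43))² = (-3/(34*(1/14)) - 9/43)² = (-3/17/7 - 9/43)² = (-3*7/17 - 9/43)² = (-21/17 - 9/43)² = (-1056/731)² = 1115136/534361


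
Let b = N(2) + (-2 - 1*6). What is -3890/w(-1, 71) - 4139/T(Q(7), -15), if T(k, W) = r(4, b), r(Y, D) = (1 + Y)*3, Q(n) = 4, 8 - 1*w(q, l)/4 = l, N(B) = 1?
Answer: -164113/630 ≈ -260.50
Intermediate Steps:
w(q, l) = 32 - 4*l
b = -7 (b = 1 + (-2 - 1*6) = 1 + (-2 - 6) = 1 - 8 = -7)
r(Y, D) = 3 + 3*Y
T(k, W) = 15 (T(k, W) = 3 + 3*4 = 3 + 12 = 15)
-3890/w(-1, 71) - 4139/T(Q(7), -15) = -3890/(32 - 4*71) - 4139/15 = -3890/(32 - 284) - 4139*1/15 = -3890/(-252) - 4139/15 = -3890*(-1/252) - 4139/15 = 1945/126 - 4139/15 = -164113/630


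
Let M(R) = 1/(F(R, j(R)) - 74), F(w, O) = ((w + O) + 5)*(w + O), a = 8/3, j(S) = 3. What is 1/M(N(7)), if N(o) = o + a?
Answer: 1348/9 ≈ 149.78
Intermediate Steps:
a = 8/3 (a = 8*(⅓) = 8/3 ≈ 2.6667)
F(w, O) = (O + w)*(5 + O + w) (F(w, O) = ((O + w) + 5)*(O + w) = (5 + O + w)*(O + w) = (O + w)*(5 + O + w))
N(o) = 8/3 + o (N(o) = o + 8/3 = 8/3 + o)
M(R) = 1/(-50 + R² + 11*R) (M(R) = 1/((3² + R² + 5*3 + 5*R + 2*3*R) - 74) = 1/((9 + R² + 15 + 5*R + 6*R) - 74) = 1/((24 + R² + 11*R) - 74) = 1/(-50 + R² + 11*R))
1/M(N(7)) = 1/(1/(-50 + (8/3 + 7)² + 11*(8/3 + 7))) = 1/(1/(-50 + (29/3)² + 11*(29/3))) = 1/(1/(-50 + 841/9 + 319/3)) = 1/(1/(1348/9)) = 1/(9/1348) = 1348/9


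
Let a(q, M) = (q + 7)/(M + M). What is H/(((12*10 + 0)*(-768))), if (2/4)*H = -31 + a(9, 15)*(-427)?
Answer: 3881/691200 ≈ 0.0056149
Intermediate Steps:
a(q, M) = (7 + q)/(2*M) (a(q, M) = (7 + q)/((2*M)) = (7 + q)*(1/(2*M)) = (7 + q)/(2*M))
H = -7762/15 (H = 2*(-31 + ((½)*(7 + 9)/15)*(-427)) = 2*(-31 + ((½)*(1/15)*16)*(-427)) = 2*(-31 + (8/15)*(-427)) = 2*(-31 - 3416/15) = 2*(-3881/15) = -7762/15 ≈ -517.47)
H/(((12*10 + 0)*(-768))) = -7762*(-1/(768*(12*10 + 0)))/15 = -7762*(-1/(768*(120 + 0)))/15 = -7762/(15*(120*(-768))) = -7762/15/(-92160) = -7762/15*(-1/92160) = 3881/691200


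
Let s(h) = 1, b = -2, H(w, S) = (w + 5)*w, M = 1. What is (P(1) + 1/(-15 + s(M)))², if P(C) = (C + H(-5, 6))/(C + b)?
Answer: 225/196 ≈ 1.1480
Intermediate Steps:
H(w, S) = w*(5 + w) (H(w, S) = (5 + w)*w = w*(5 + w))
P(C) = C/(-2 + C) (P(C) = (C - 5*(5 - 5))/(C - 2) = (C - 5*0)/(-2 + C) = (C + 0)/(-2 + C) = C/(-2 + C))
(P(1) + 1/(-15 + s(M)))² = (1/(-2 + 1) + 1/(-15 + 1))² = (1/(-1) + 1/(-14))² = (1*(-1) - 1/14)² = (-1 - 1/14)² = (-15/14)² = 225/196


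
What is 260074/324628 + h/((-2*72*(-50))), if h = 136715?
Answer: 2312702491/116866080 ≈ 19.789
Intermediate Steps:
260074/324628 + h/((-2*72*(-50))) = 260074/324628 + 136715/((-2*72*(-50))) = 260074*(1/324628) + 136715/((-144*(-50))) = 130037/162314 + 136715/7200 = 130037/162314 + 136715*(1/7200) = 130037/162314 + 27343/1440 = 2312702491/116866080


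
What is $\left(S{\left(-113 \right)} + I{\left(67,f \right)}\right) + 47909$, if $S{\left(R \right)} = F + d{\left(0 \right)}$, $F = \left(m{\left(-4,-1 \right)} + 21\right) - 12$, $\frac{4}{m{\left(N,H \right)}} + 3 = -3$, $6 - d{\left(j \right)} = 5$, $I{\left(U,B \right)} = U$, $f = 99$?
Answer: $\frac{143956}{3} \approx 47985.0$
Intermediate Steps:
$d{\left(j \right)} = 1$ ($d{\left(j \right)} = 6 - 5 = 1$)
$m{\left(N,H \right)} = - \frac{2}{3}$ ($m{\left(N,H \right)} = \frac{4}{-3 - 3} = \frac{4}{-6} = 4 \left(- \frac{1}{6}\right) = - \frac{2}{3}$)
$F = \frac{25}{3}$ ($F = \left(- \frac{2}{3} + 21\right) - 12 = \frac{61}{3} - 12 = \frac{25}{3} \approx 8.3333$)
$S{\left(R \right)} = \frac{28}{3}$ ($S{\left(R \right)} = \frac{25}{3} + 1 = \frac{28}{3}$)
$\left(S{\left(-113 \right)} + I{\left(67,f \right)}\right) + 47909 = \left(\frac{28}{3} + 67\right) + 47909 = \frac{229}{3} + 47909 = \frac{143956}{3}$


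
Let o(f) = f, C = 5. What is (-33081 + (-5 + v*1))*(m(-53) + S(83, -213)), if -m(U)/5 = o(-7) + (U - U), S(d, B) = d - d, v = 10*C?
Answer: -1156260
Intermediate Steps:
v = 50 (v = 10*5 = 50)
S(d, B) = 0
m(U) = 35 (m(U) = -5*(-7 + (U - U)) = -5*(-7 + 0) = -5*(-7) = 35)
(-33081 + (-5 + v*1))*(m(-53) + S(83, -213)) = (-33081 + (-5 + 50*1))*(35 + 0) = (-33081 + (-5 + 50))*35 = (-33081 + 45)*35 = -33036*35 = -1156260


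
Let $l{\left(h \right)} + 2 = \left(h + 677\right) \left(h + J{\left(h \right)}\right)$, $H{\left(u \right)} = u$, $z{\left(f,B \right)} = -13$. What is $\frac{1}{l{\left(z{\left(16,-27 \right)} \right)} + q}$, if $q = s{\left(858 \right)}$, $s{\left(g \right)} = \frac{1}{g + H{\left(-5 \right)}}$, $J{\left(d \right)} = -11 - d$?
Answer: $- \frac{853}{6232017} \approx -0.00013687$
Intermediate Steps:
$s{\left(g \right)} = \frac{1}{-5 + g}$ ($s{\left(g \right)} = \frac{1}{g - 5} = \frac{1}{-5 + g}$)
$q = \frac{1}{853}$ ($q = \frac{1}{-5 + 858} = \frac{1}{853} \approx 0.0011723$)
$l{\left(h \right)} = -7449 - 11 h$ ($l{\left(h \right)} = -2 + \left(h + 677\right) \left(h - \left(11 + h\right)\right) = -2 + \left(677 + h\right) \left(-11\right) = -2 - \left(7447 + 11 h\right) = -7449 - 11 h$)
$\frac{1}{l{\left(z{\left(16,-27 \right)} \right)} + q} = \frac{1}{\left(-7449 - -143\right) + \frac{1}{853}} = \frac{1}{\left(-7449 + 143\right) + \frac{1}{853}} = \frac{1}{-7306 + \frac{1}{853}} = \frac{1}{- \frac{6232017}{853}} = - \frac{853}{6232017}$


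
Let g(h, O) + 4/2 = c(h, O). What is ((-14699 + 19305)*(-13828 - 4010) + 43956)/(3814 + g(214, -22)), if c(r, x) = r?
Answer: -13686312/671 ≈ -20397.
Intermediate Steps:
g(h, O) = -2 + h
((-14699 + 19305)*(-13828 - 4010) + 43956)/(3814 + g(214, -22)) = ((-14699 + 19305)*(-13828 - 4010) + 43956)/(3814 + (-2 + 214)) = (4606*(-17838) + 43956)/(3814 + 212) = (-82161828 + 43956)/4026 = -82117872*1/4026 = -13686312/671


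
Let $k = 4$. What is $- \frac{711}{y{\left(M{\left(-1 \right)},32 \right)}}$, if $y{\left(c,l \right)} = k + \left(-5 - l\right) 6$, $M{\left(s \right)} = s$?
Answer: $\frac{711}{218} \approx 3.2615$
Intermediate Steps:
$y{\left(c,l \right)} = -26 - 6 l$ ($y{\left(c,l \right)} = 4 + \left(-5 - l\right) 6 = 4 - \left(30 + 6 l\right) = -26 - 6 l$)
$- \frac{711}{y{\left(M{\left(-1 \right)},32 \right)}} = - \frac{711}{-26 - 192} = - \frac{711}{-218} = \left(-711\right) \left(- \frac{1}{218}\right) = \frac{711}{218}$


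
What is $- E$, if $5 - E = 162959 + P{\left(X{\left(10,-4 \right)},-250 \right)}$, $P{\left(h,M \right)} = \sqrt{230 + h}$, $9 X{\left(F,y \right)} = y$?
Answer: $162954 + \frac{\sqrt{2066}}{3} \approx 1.6297 \cdot 10^{5}$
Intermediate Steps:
$X{\left(F,y \right)} = \frac{y}{9}$
$E = -162954 - \frac{\sqrt{2066}}{3}$ ($E = 5 - \left(162959 + \sqrt{230 + \frac{1}{9} \left(-4\right)}\right) = 5 - \left(162959 + \sqrt{230 - \frac{4}{9}}\right) = 5 - \left(162959 + \sqrt{\frac{2066}{9}}\right) = 5 - \left(162959 + \frac{\sqrt{2066}}{3}\right) = -162954 - \frac{\sqrt{2066}}{3} \approx -1.6297 \cdot 10^{5}$)
$- E = - (-162954 - \frac{\sqrt{2066}}{3}) = 162954 + \frac{\sqrt{2066}}{3}$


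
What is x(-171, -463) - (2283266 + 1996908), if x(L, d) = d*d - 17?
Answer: -4065822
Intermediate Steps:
x(L, d) = -17 + d² (x(L, d) = d² - 17 = -17 + d²)
x(-171, -463) - (2283266 + 1996908) = (-17 + (-463)²) - (2283266 + 1996908) = (-17 + 214369) - 1*4280174 = 214352 - 4280174 = -4065822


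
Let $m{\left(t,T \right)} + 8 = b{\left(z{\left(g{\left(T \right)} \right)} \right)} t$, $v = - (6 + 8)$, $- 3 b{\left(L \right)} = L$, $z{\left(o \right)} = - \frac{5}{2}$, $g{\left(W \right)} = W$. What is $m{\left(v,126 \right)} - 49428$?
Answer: $- \frac{148343}{3} \approx -49448.0$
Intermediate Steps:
$z{\left(o \right)} = - \frac{5}{2}$ ($z{\left(o \right)} = \left(-5\right) \frac{1}{2} = - \frac{5}{2}$)
$b{\left(L \right)} = - \frac{L}{3}$
$v = -14$ ($v = \left(-1\right) 14 = -14$)
$m{\left(t,T \right)} = -8 + \frac{5 t}{6}$ ($m{\left(t,T \right)} = -8 + \left(- \frac{1}{3}\right) \left(- \frac{5}{2}\right) t = -8 + \frac{5 t}{6}$)
$m{\left(v,126 \right)} - 49428 = \left(-8 + \frac{5}{6} \left(-14\right)\right) - 49428 = \left(-8 - \frac{35}{3}\right) - 49428 = - \frac{59}{3} - 49428 = - \frac{148343}{3}$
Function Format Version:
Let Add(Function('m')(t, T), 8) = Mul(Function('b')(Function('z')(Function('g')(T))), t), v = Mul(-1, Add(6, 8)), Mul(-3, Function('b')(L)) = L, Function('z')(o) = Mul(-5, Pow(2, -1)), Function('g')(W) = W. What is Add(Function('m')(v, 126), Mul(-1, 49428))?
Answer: Rational(-148343, 3) ≈ -49448.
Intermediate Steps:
Function('z')(o) = Rational(-5, 2) (Function('z')(o) = Mul(-5, Rational(1, 2)) = Rational(-5, 2))
Function('b')(L) = Mul(Rational(-1, 3), L)
v = -14 (v = Mul(-1, 14) = -14)
Function('m')(t, T) = Add(-8, Mul(Rational(5, 6), t)) (Function('m')(t, T) = Add(-8, Mul(Mul(Rational(-1, 3), Rational(-5, 2)), t)) = Add(-8, Mul(Rational(5, 6), t)))
Add(Function('m')(v, 126), Mul(-1, 49428)) = Add(Add(-8, Mul(Rational(5, 6), -14)), Mul(-1, 49428)) = Add(Add(-8, Rational(-35, 3)), -49428) = Add(Rational(-59, 3), -49428) = Rational(-148343, 3)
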